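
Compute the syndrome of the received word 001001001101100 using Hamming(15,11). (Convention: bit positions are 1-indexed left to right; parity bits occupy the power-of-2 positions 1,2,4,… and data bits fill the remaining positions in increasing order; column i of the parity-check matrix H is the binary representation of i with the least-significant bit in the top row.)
Syndrome s = H · r^T (mod 2), r = 001001001101100:
  s[0] = (101010101010101)·(001001001101100) mod 2 = 0+0+1+0+0+0+0+0+1+0+0+0+1+0+0 mod 2 = 1
  s[1] = (011001100110011)·(001001001101100) mod 2 = 0+0+1+0+0+1+0+0+0+1+0+0+0+0+0 mod 2 = 1
  s[2] = (000111100001111)·(001001001101100) mod 2 = 0+0+0+0+0+1+0+0+0+0+0+1+1+0+0 mod 2 = 1
  s[3] = (000000011111111)·(001001001101100) mod 2 = 0+0+0+0+0+0+0+0+1+1+0+1+1+0+0 mod 2 = 0
Syndrome = 1110
Non-zero syndrome: error at position 7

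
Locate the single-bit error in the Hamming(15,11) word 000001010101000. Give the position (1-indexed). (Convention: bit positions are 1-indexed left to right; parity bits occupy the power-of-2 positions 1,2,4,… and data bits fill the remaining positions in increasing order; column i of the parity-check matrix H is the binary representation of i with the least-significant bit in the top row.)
Syndrome s = H · r^T (mod 2), r = 000001010101000:
  s[0] = (101010101010101)·(000001010101000) mod 2 = 0+0+0+0+0+0+0+0+0+0+0+0+0+0+0 mod 2 = 0
  s[1] = (011001100110011)·(000001010101000) mod 2 = 0+0+0+0+0+1+0+0+0+1+0+0+0+0+0 mod 2 = 0
  s[2] = (000111100001111)·(000001010101000) mod 2 = 0+0+0+0+0+1+0+0+0+0+0+1+0+0+0 mod 2 = 0
  s[3] = (000000011111111)·(000001010101000) mod 2 = 0+0+0+0+0+0+0+1+0+1+0+1+0+0+0 mod 2 = 1
Syndrome = 0001
Column i of H is the binary representation of i, so the syndrome is the binary index of the flipped bit.
Read s = 0001 with s[0] as LSB: 0·2^0 + 0·2^1 + 0·2^2 + 1·2^3 = 8.
Error is at bit position 8.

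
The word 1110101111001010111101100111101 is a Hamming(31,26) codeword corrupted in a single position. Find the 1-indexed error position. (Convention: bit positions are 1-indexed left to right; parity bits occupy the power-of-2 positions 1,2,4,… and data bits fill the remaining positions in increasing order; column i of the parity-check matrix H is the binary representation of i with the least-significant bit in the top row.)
Syndrome s = H · r^T (mod 2), r = 1110101111001010111101100111101:
  s[0] = (1010101010101010101010101010101)·(1110101111001010111101100111101) mod 2 = 1+0+1+0+1+0+1+0+1+0+0+0+1+0+1+0+1+0+1+0+0+0+1+0+0+0+1+0+1+0+1 mod 2 = 1
  s[1] = (0110011001100110011001100110011)·(1110101111001010111101100111101) mod 2 = 0+1+1+0+0+0+1+0+0+1+0+0+0+0+1+0+0+1+1+0+0+1+1+0+0+1+1+0+0+0+1 mod 2 = 0
  s[2] = (0001111000011110000111100001111)·(1110101111001010111101100111101) mod 2 = 0+0+0+0+1+0+1+0+0+0+0+0+1+0+1+0+0+0+0+1+0+1+1+0+0+0+0+1+1+0+1 mod 2 = 0
  s[3] = (0000000111111110000000011111111)·(1110101111001010111101100111101) mod 2 = 0+0+0+0+0+0+0+1+1+1+0+0+1+0+1+0+0+0+0+0+0+0+0+0+0+1+1+1+1+0+1 mod 2 = 0
  s[4] = (0000000000000001111111111111111)·(1110101111001010111101100111101) mod 2 = 0+0+0+0+0+0+0+0+0+0+0+0+0+0+0+0+1+1+1+1+0+1+1+0+0+1+1+1+1+0+1 mod 2 = 1
Syndrome = 10001
Column i of H is the binary representation of i, so the syndrome is the binary index of the flipped bit.
Read s = 10001 with s[0] as LSB: 1·2^0 + 0·2^1 + 0·2^2 + 0·2^3 + 1·2^4 = 17.
Error is at bit position 17.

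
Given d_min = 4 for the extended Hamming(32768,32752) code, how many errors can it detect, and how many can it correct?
Detection only: up to d_min − 1 = 3 errors.
Correction: up to ⌊(d_min − 1)/2⌋ = ⌊3/2⌋ = 1 errors.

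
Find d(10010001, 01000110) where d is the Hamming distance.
XOR = 11010111, count of 1s = 6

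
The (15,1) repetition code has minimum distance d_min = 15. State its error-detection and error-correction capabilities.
Detection only: up to d_min − 1 = 14 errors.
Correction: up to ⌊(d_min − 1)/2⌋ = ⌊14/2⌋ = 7 errors.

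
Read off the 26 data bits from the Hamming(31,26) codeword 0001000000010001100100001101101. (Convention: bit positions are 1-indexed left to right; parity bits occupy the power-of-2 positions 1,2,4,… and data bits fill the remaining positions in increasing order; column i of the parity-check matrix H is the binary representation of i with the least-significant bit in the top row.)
Parity bits occupy power-of-2 positions; data bits are at positions {3,5,6,7,9,10,11,12,13,14,15,17,18,19,20,21,22,23,24,25,26,27,28,29,30,31} (1-indexed).
Extract: c[3]=0 c[5]=0 c[6]=0 c[7]=0 c[9]=0 c[10]=0 c[11]=0 c[12]=1 c[13]=0 c[14]=0 c[15]=0 c[17]=1 c[18]=0 c[19]=0 c[20]=1 c[21]=0 c[22]=0 c[23]=0 c[24]=0 c[25]=1 c[26]=1 c[27]=0 c[28]=1 c[29]=1 c[30]=0 c[31]=1
Data = 00000001000100100001101101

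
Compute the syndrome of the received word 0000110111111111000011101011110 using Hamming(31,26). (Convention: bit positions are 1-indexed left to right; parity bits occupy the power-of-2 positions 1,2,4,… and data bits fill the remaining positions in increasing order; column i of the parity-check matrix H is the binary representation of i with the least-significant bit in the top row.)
Syndrome s = H · r^T (mod 2), r = 0000110111111111000011101011110:
  s[0] = (1010101010101010101010101010101)·(0000110111111111000011101011110) mod 2 = 0+0+0+0+1+0+0+0+1+0+1+0+1+0+1+0+0+0+0+0+1+0+1+0+1+0+1+0+1+0+0 mod 2 = 0
  s[1] = (0110011001100110011001100110011)·(0000110111111111000011101011110) mod 2 = 0+0+0+0+0+1+0+0+0+1+1+0+0+1+1+0+0+0+0+0+0+1+1+0+0+0+1+0+0+1+0 mod 2 = 1
  s[2] = (0001111000011110000111100001111)·(0000110111111111000011101011110) mod 2 = 0+0+0+0+1+1+0+0+0+0+0+1+1+1+1+0+0+0+0+0+1+1+1+0+0+0+0+1+1+1+0 mod 2 = 0
  s[3] = (0000000111111110000000011111111)·(0000110111111111000011101011110) mod 2 = 0+0+0+0+0+0+0+1+1+1+1+1+1+1+1+0+0+0+0+0+0+0+0+0+1+0+1+1+1+1+0 mod 2 = 1
  s[4] = (0000000000000001111111111111111)·(0000110111111111000011101011110) mod 2 = 0+0+0+0+0+0+0+0+0+0+0+0+0+0+0+1+0+0+0+0+1+1+1+0+1+0+1+1+1+1+0 mod 2 = 1
Syndrome = 01011
Non-zero syndrome: error at position 26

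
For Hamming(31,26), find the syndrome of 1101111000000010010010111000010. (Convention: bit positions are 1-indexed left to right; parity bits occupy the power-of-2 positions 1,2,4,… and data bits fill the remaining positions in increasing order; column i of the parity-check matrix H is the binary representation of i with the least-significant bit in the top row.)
Syndrome s = H · r^T (mod 2), r = 1101111000000010010010111000010:
  s[0] = (1010101010101010101010101010101)·(1101111000000010010010111000010) mod 2 = 1+0+0+0+1+0+1+0+0+0+0+0+0+0+1+0+0+0+0+0+1+0+1+0+1+0+0+0+0+0+0 mod 2 = 1
  s[1] = (0110011001100110011001100110011)·(1101111000000010010010111000010) mod 2 = 0+1+0+0+0+1+1+0+0+0+0+0+0+0+1+0+0+1+0+0+0+0+1+0+0+0+0+0+0+1+0 mod 2 = 1
  s[2] = (0001111000011110000111100001111)·(1101111000000010010010111000010) mod 2 = 0+0+0+1+1+1+1+0+0+0+0+0+0+0+1+0+0+0+0+0+1+0+1+0+0+0+0+0+0+1+0 mod 2 = 0
  s[3] = (0000000111111110000000011111111)·(1101111000000010010010111000010) mod 2 = 0+0+0+0+0+0+0+0+0+0+0+0+0+0+1+0+0+0+0+0+0+0+0+1+1+0+0+0+0+1+0 mod 2 = 0
  s[4] = (0000000000000001111111111111111)·(1101111000000010010010111000010) mod 2 = 0+0+0+0+0+0+0+0+0+0+0+0+0+0+0+0+0+1+0+0+1+0+1+1+1+0+0+0+0+1+0 mod 2 = 0
Syndrome = 11000
Non-zero syndrome: error at position 3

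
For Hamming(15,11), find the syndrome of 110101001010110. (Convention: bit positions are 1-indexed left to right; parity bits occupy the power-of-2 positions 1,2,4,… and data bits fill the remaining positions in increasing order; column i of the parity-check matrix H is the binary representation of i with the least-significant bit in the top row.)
Syndrome s = H · r^T (mod 2), r = 110101001010110:
  s[0] = (101010101010101)·(110101001010110) mod 2 = 1+0+0+0+0+0+0+0+1+0+1+0+1+0+0 mod 2 = 0
  s[1] = (011001100110011)·(110101001010110) mod 2 = 0+1+0+0+0+1+0+0+0+0+1+0+0+1+0 mod 2 = 0
  s[2] = (000111100001111)·(110101001010110) mod 2 = 0+0+0+1+0+1+0+0+0+0+0+0+1+1+0 mod 2 = 0
  s[3] = (000000011111111)·(110101001010110) mod 2 = 0+0+0+0+0+0+0+0+1+0+1+0+1+1+0 mod 2 = 0
Syndrome = 0000
s = 0: no error detected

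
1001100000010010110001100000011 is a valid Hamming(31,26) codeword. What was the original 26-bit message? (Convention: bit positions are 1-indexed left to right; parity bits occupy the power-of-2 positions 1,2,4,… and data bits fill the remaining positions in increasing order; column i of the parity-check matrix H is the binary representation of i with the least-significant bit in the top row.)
Parity bits occupy power-of-2 positions; data bits are at positions {3,5,6,7,9,10,11,12,13,14,15,17,18,19,20,21,22,23,24,25,26,27,28,29,30,31} (1-indexed).
Extract: c[3]=0 c[5]=1 c[6]=0 c[7]=0 c[9]=0 c[10]=0 c[11]=0 c[12]=1 c[13]=0 c[14]=0 c[15]=1 c[17]=1 c[18]=1 c[19]=0 c[20]=0 c[21]=0 c[22]=1 c[23]=1 c[24]=0 c[25]=0 c[26]=0 c[27]=0 c[28]=0 c[29]=0 c[30]=1 c[31]=1
Data = 01000001001110001100000011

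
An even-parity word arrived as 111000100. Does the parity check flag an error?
Sum of received bits: 1+1+1+0+0+0+1+0+0 = 4; 4 mod 2 = 0. Result is 0 → no error detected.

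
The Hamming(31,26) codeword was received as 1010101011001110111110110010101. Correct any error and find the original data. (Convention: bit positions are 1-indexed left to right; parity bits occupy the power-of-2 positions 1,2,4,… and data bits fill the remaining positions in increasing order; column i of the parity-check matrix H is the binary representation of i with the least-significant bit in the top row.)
Syndrome s = H · r^T (mod 2), r = 1010101011001110111110110010101:
  s[0] = (1010101010101010101010101010101)·(1010101011001110111110110010101) mod 2 = 1+0+1+0+1+0+1+0+1+0+0+0+1+0+1+0+1+0+1+0+1+0+1+0+0+0+1+0+1+0+1 mod 2 = 0
  s[1] = (0110011001100110011001100110011)·(1010101011001110111110110010101) mod 2 = 0+0+1+0+0+0+1+0+0+1+0+0+0+1+1+0+0+1+1+0+0+0+1+0+0+0+1+0+0+0+1 mod 2 = 0
  s[2] = (0001111000011110000111100001111)·(1010101011001110111110110010101) mod 2 = 0+0+0+0+1+0+1+0+0+0+0+0+1+1+1+0+0+0+0+1+1+0+1+0+0+0+0+0+1+0+1 mod 2 = 0
  s[3] = (0000000111111110000000011111111)·(1010101011001110111110110010101) mod 2 = 0+0+0+0+0+0+0+0+1+1+0+0+1+1+1+0+0+0+0+0+0+0+0+1+0+0+1+0+1+0+1 mod 2 = 1
  s[4] = (0000000000000001111111111111111)·(1010101011001110111110110010101) mod 2 = 0+0+0+0+0+0+0+0+0+0+0+0+0+0+0+0+1+1+1+1+1+0+1+1+0+0+1+0+1+0+1 mod 2 = 0
Syndrome = 00010
Column 8 of H equals this syndrome → error at bit 8 (1-indexed).
Flip bit 8: 1010101011001110111110110010101 → 1010101111001110111110110010101
Extract data bits at positions {3,5,6,7,9,10,11,12,13,14,15,17,18,19,20,21,22,23,24,25,26,27,28,29,30,31}: 11011100111111110110010101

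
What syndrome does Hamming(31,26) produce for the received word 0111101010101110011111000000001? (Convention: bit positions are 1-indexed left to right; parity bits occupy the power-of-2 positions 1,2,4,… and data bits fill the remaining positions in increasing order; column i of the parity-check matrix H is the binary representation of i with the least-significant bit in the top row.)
Syndrome s = H · r^T (mod 2), r = 0111101010101110011111000000001:
  s[0] = (1010101010101010101010101010101)·(0111101010101110011111000000001) mod 2 = 0+0+1+0+1+0+1+0+1+0+1+0+1+0+1+0+0+0+1+0+1+0+0+0+0+0+0+0+0+0+1 mod 2 = 0
  s[1] = (0110011001100110011001100110011)·(0111101010101110011111000000001) mod 2 = 0+1+1+0+0+0+1+0+0+0+1+0+0+1+1+0+0+1+1+0+0+1+0+0+0+0+0+0+0+0+1 mod 2 = 0
  s[2] = (0001111000011110000111100001111)·(0111101010101110011111000000001) mod 2 = 0+0+0+1+1+0+1+0+0+0+0+0+1+1+1+0+0+0+0+1+1+1+0+0+0+0+0+0+0+0+1 mod 2 = 0
  s[3] = (0000000111111110000000011111111)·(0111101010101110011111000000001) mod 2 = 0+0+0+0+0+0+0+0+1+0+1+0+1+1+1+0+0+0+0+0+0+0+0+0+0+0+0+0+0+0+1 mod 2 = 0
  s[4] = (0000000000000001111111111111111)·(0111101010101110011111000000001) mod 2 = 0+0+0+0+0+0+0+0+0+0+0+0+0+0+0+0+0+1+1+1+1+1+0+0+0+0+0+0+0+0+1 mod 2 = 0
Syndrome = 00000
s = 0: no error detected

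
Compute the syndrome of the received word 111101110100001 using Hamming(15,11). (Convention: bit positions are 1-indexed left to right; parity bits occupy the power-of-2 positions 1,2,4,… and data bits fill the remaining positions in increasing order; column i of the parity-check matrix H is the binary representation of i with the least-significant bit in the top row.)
Syndrome s = H · r^T (mod 2), r = 111101110100001:
  s[0] = (101010101010101)·(111101110100001) mod 2 = 1+0+1+0+0+0+1+0+0+0+0+0+0+0+1 mod 2 = 0
  s[1] = (011001100110011)·(111101110100001) mod 2 = 0+1+1+0+0+1+1+0+0+1+0+0+0+0+1 mod 2 = 0
  s[2] = (000111100001111)·(111101110100001) mod 2 = 0+0+0+1+0+1+1+0+0+0+0+0+0+0+1 mod 2 = 0
  s[3] = (000000011111111)·(111101110100001) mod 2 = 0+0+0+0+0+0+0+1+0+1+0+0+0+0+1 mod 2 = 1
Syndrome = 0001
Non-zero syndrome: error at position 8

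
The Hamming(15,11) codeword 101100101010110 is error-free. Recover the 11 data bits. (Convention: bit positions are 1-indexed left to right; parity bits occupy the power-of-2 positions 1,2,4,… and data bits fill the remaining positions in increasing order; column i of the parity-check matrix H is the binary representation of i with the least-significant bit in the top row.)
Parity bits occupy power-of-2 positions; data bits are at positions {3,5,6,7,9,10,11,12,13,14,15} (1-indexed).
Extract: c[3]=1 c[5]=0 c[6]=0 c[7]=1 c[9]=1 c[10]=0 c[11]=1 c[12]=0 c[13]=1 c[14]=1 c[15]=0
Data = 10011010110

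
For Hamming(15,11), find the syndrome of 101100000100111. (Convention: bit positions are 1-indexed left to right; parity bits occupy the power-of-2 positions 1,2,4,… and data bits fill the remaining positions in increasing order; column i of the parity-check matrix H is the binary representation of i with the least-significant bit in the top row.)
Syndrome s = H · r^T (mod 2), r = 101100000100111:
  s[0] = (101010101010101)·(101100000100111) mod 2 = 1+0+1+0+0+0+0+0+0+0+0+0+1+0+1 mod 2 = 0
  s[1] = (011001100110011)·(101100000100111) mod 2 = 0+0+1+0+0+0+0+0+0+1+0+0+0+1+1 mod 2 = 0
  s[2] = (000111100001111)·(101100000100111) mod 2 = 0+0+0+1+0+0+0+0+0+0+0+0+1+1+1 mod 2 = 0
  s[3] = (000000011111111)·(101100000100111) mod 2 = 0+0+0+0+0+0+0+0+0+1+0+0+1+1+1 mod 2 = 0
Syndrome = 0000
s = 0: no error detected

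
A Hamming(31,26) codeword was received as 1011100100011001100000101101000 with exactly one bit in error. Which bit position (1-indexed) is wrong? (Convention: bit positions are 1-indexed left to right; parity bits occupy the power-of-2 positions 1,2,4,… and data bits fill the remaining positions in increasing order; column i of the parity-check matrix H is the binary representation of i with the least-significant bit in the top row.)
Syndrome s = H · r^T (mod 2), r = 1011100100011001100000101101000:
  s[0] = (1010101010101010101010101010101)·(1011100100011001100000101101000) mod 2 = 1+0+1+0+1+0+0+0+0+0+0+0+1+0+0+0+1+0+0+0+0+0+1+0+1+0+0+0+0+0+0 mod 2 = 1
  s[1] = (0110011001100110011001100110011)·(1011100100011001100000101101000) mod 2 = 0+0+1+0+0+0+0+0+0+0+0+0+0+0+0+0+0+0+0+0+0+0+1+0+0+1+0+0+0+0+0 mod 2 = 1
  s[2] = (0001111000011110000111100001111)·(1011100100011001100000101101000) mod 2 = 0+0+0+1+1+0+0+0+0+0+0+1+1+0+0+0+0+0+0+0+0+0+1+0+0+0+0+1+0+0+0 mod 2 = 0
  s[3] = (0000000111111110000000011111111)·(1011100100011001100000101101000) mod 2 = 0+0+0+0+0+0+0+1+0+0+0+1+1+0+0+0+0+0+0+0+0+0+0+0+1+1+0+1+0+0+0 mod 2 = 0
  s[4] = (0000000000000001111111111111111)·(1011100100011001100000101101000) mod 2 = 0+0+0+0+0+0+0+0+0+0+0+0+0+0+0+1+1+0+0+0+0+0+1+0+1+1+0+1+0+0+0 mod 2 = 0
Syndrome = 11000
Column i of H is the binary representation of i, so the syndrome is the binary index of the flipped bit.
Read s = 11000 with s[0] as LSB: 1·2^0 + 1·2^1 + 0·2^2 + 0·2^3 + 0·2^4 = 3.
Error is at bit position 3.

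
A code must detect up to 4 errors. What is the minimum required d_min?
Detecting e errors requires d_min ≥ e + 1 = 4 + 1 = 5.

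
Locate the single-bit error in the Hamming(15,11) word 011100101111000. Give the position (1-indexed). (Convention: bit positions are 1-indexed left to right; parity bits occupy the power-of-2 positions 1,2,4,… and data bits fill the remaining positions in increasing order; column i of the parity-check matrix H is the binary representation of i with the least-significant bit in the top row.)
Syndrome s = H · r^T (mod 2), r = 011100101111000:
  s[0] = (101010101010101)·(011100101111000) mod 2 = 0+0+1+0+0+0+1+0+1+0+1+0+0+0+0 mod 2 = 0
  s[1] = (011001100110011)·(011100101111000) mod 2 = 0+1+1+0+0+0+1+0+0+1+1+0+0+0+0 mod 2 = 1
  s[2] = (000111100001111)·(011100101111000) mod 2 = 0+0+0+1+0+0+1+0+0+0+0+1+0+0+0 mod 2 = 1
  s[3] = (000000011111111)·(011100101111000) mod 2 = 0+0+0+0+0+0+0+0+1+1+1+1+0+0+0 mod 2 = 0
Syndrome = 0110
Column i of H is the binary representation of i, so the syndrome is the binary index of the flipped bit.
Read s = 0110 with s[0] as LSB: 0·2^0 + 1·2^1 + 1·2^2 + 0·2^3 = 6.
Error is at bit position 6.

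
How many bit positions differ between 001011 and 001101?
XOR = 000110, count of 1s = 2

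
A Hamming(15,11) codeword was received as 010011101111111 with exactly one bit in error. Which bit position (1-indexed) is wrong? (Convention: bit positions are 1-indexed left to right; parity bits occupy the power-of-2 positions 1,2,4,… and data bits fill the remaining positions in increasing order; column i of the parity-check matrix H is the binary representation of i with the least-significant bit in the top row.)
Syndrome s = H · r^T (mod 2), r = 010011101111111:
  s[0] = (101010101010101)·(010011101111111) mod 2 = 0+0+0+0+1+0+1+0+1+0+1+0+1+0+1 mod 2 = 0
  s[1] = (011001100110011)·(010011101111111) mod 2 = 0+1+0+0+0+1+1+0+0+1+1+0+0+1+1 mod 2 = 1
  s[2] = (000111100001111)·(010011101111111) mod 2 = 0+0+0+0+1+1+1+0+0+0+0+1+1+1+1 mod 2 = 1
  s[3] = (000000011111111)·(010011101111111) mod 2 = 0+0+0+0+0+0+0+0+1+1+1+1+1+1+1 mod 2 = 1
Syndrome = 0111
Column i of H is the binary representation of i, so the syndrome is the binary index of the flipped bit.
Read s = 0111 with s[0] as LSB: 0·2^0 + 1·2^1 + 1·2^2 + 1·2^3 = 14.
Error is at bit position 14.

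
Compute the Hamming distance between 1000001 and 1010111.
XOR = 0010110, count of 1s = 3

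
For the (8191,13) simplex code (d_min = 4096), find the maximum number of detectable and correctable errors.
Detection only: up to d_min − 1 = 4095 errors.
Correction: up to ⌊(d_min − 1)/2⌋ = ⌊4095/2⌋ = 2047 errors.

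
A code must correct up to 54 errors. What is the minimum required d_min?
Correcting t errors requires d_min ≥ 2t + 1 = 2·54 + 1 = 109.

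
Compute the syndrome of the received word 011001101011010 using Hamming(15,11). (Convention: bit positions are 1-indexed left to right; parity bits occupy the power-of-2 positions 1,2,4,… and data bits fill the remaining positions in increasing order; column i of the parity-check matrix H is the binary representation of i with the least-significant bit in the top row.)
Syndrome s = H · r^T (mod 2), r = 011001101011010:
  s[0] = (101010101010101)·(011001101011010) mod 2 = 0+0+1+0+0+0+1+0+1+0+1+0+0+0+0 mod 2 = 0
  s[1] = (011001100110011)·(011001101011010) mod 2 = 0+1+1+0+0+1+1+0+0+0+1+0+0+1+0 mod 2 = 0
  s[2] = (000111100001111)·(011001101011010) mod 2 = 0+0+0+0+0+1+1+0+0+0+0+1+0+1+0 mod 2 = 0
  s[3] = (000000011111111)·(011001101011010) mod 2 = 0+0+0+0+0+0+0+0+1+0+1+1+0+1+0 mod 2 = 0
Syndrome = 0000
s = 0: no error detected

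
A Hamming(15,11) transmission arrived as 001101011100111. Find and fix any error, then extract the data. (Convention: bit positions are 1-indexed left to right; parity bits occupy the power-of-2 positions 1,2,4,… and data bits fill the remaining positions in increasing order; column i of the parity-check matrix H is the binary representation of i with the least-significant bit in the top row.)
Syndrome s = H · r^T (mod 2), r = 001101011100111:
  s[0] = (101010101010101)·(001101011100111) mod 2 = 0+0+1+0+0+0+0+0+1+0+0+0+1+0+1 mod 2 = 0
  s[1] = (011001100110011)·(001101011100111) mod 2 = 0+0+1+0+0+1+0+0+0+1+0+0+0+1+1 mod 2 = 1
  s[2] = (000111100001111)·(001101011100111) mod 2 = 0+0+0+1+0+1+0+0+0+0+0+0+1+1+1 mod 2 = 1
  s[3] = (000000011111111)·(001101011100111) mod 2 = 0+0+0+0+0+0+0+1+1+1+0+0+1+1+1 mod 2 = 0
Syndrome = 0110
Column 6 of H equals this syndrome → error at bit 6 (1-indexed).
Flip bit 6: 001101011100111 → 001100011100111
Extract data bits at positions {3,5,6,7,9,10,11,12,13,14,15}: 10001100111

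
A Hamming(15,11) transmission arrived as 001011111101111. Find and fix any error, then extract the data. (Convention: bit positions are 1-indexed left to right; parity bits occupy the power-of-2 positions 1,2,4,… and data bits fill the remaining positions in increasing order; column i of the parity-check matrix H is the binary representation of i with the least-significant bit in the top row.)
Syndrome s = H · r^T (mod 2), r = 001011111101111:
  s[0] = (101010101010101)·(001011111101111) mod 2 = 0+0+1+0+1+0+1+0+1+0+0+0+1+0+1 mod 2 = 0
  s[1] = (011001100110011)·(001011111101111) mod 2 = 0+0+1+0+0+1+1+0+0+1+0+0+0+1+1 mod 2 = 0
  s[2] = (000111100001111)·(001011111101111) mod 2 = 0+0+0+0+1+1+1+0+0+0+0+1+1+1+1 mod 2 = 1
  s[3] = (000000011111111)·(001011111101111) mod 2 = 0+0+0+0+0+0+0+1+1+1+0+1+1+1+1 mod 2 = 1
Syndrome = 0011
Column 12 of H equals this syndrome → error at bit 12 (1-indexed).
Flip bit 12: 001011111101111 → 001011111100111
Extract data bits at positions {3,5,6,7,9,10,11,12,13,14,15}: 11111100111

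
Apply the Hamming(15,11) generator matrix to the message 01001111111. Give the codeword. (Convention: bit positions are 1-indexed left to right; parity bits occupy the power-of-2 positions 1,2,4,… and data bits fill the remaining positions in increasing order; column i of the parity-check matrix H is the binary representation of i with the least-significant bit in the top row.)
Codeword c = d · G (mod 2), d = 01001111111:
  c[0] = d·G[:,0] = (01001111111)·(11011010101) mod 2 = 0+1+0+0+1+0+1+0+1+0+1 mod 2 = 1
  c[1] = d·G[:,1] = (01001111111)·(10110110011) mod 2 = 0+0+0+0+0+1+1+0+0+1+1 mod 2 = 0
  c[2] = d·G[:,2] = (01001111111)·(10000000000) mod 2 = 0+0+0+0+0+0+0+0+0+0+0 mod 2 = 0
  c[3] = d·G[:,3] = (01001111111)·(01110001111) mod 2 = 0+1+0+0+0+0+0+1+1+1+1 mod 2 = 1
  c[4] = d·G[:,4] = (01001111111)·(01000000000) mod 2 = 0+1+0+0+0+0+0+0+0+0+0 mod 2 = 1
  c[5] = d·G[:,5] = (01001111111)·(00100000000) mod 2 = 0+0+0+0+0+0+0+0+0+0+0 mod 2 = 0
  c[6] = d·G[:,6] = (01001111111)·(00010000000) mod 2 = 0+0+0+0+0+0+0+0+0+0+0 mod 2 = 0
  c[7] = d·G[:,7] = (01001111111)·(00001111111) mod 2 = 0+0+0+0+1+1+1+1+1+1+1 mod 2 = 1
  c[8] = d·G[:,8] = (01001111111)·(00001000000) mod 2 = 0+0+0+0+1+0+0+0+0+0+0 mod 2 = 1
  c[9] = d·G[:,9] = (01001111111)·(00000100000) mod 2 = 0+0+0+0+0+1+0+0+0+0+0 mod 2 = 1
  c[10] = d·G[:,10] = (01001111111)·(00000010000) mod 2 = 0+0+0+0+0+0+1+0+0+0+0 mod 2 = 1
  c[11] = d·G[:,11] = (01001111111)·(00000001000) mod 2 = 0+0+0+0+0+0+0+1+0+0+0 mod 2 = 1
  c[12] = d·G[:,12] = (01001111111)·(00000000100) mod 2 = 0+0+0+0+0+0+0+0+1+0+0 mod 2 = 1
  c[13] = d·G[:,13] = (01001111111)·(00000000010) mod 2 = 0+0+0+0+0+0+0+0+0+1+0 mod 2 = 1
  c[14] = d·G[:,14] = (01001111111)·(00000000001) mod 2 = 0+0+0+0+0+0+0+0+0+0+1 mod 2 = 1
Codeword = 100110011111111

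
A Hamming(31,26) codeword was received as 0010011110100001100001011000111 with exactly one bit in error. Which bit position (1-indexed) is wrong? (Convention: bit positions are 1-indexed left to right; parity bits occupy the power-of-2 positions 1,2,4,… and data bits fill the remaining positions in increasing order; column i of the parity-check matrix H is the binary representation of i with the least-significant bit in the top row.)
Syndrome s = H · r^T (mod 2), r = 0010011110100001100001011000111:
  s[0] = (1010101010101010101010101010101)·(0010011110100001100001011000111) mod 2 = 0+0+1+0+0+0+1+0+1+0+1+0+0+0+0+0+1+0+0+0+0+0+0+0+1+0+0+0+1+0+1 mod 2 = 0
  s[1] = (0110011001100110011001100110011)·(0010011110100001100001011000111) mod 2 = 0+0+1+0+0+1+1+0+0+0+1+0+0+0+0+0+0+0+0+0+0+1+0+0+0+0+0+0+0+1+1 mod 2 = 1
  s[2] = (0001111000011110000111100001111)·(0010011110100001100001011000111) mod 2 = 0+0+0+0+0+1+1+0+0+0+0+0+0+0+0+0+0+0+0+0+0+1+0+0+0+0+0+0+1+1+1 mod 2 = 0
  s[3] = (0000000111111110000000011111111)·(0010011110100001100001011000111) mod 2 = 0+0+0+0+0+0+0+1+1+0+1+0+0+0+0+0+0+0+0+0+0+0+0+1+1+0+0+0+1+1+1 mod 2 = 0
  s[4] = (0000000000000001111111111111111)·(0010011110100001100001011000111) mod 2 = 0+0+0+0+0+0+0+0+0+0+0+0+0+0+0+1+1+0+0+0+0+1+0+1+1+0+0+0+1+1+1 mod 2 = 0
Syndrome = 01000
Column i of H is the binary representation of i, so the syndrome is the binary index of the flipped bit.
Read s = 01000 with s[0] as LSB: 0·2^0 + 1·2^1 + 0·2^2 + 0·2^3 + 0·2^4 = 2.
Error is at bit position 2.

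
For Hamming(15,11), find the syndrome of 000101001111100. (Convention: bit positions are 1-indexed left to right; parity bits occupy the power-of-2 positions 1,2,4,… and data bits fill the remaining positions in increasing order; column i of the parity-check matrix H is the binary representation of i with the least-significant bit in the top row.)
Syndrome s = H · r^T (mod 2), r = 000101001111100:
  s[0] = (101010101010101)·(000101001111100) mod 2 = 0+0+0+0+0+0+0+0+1+0+1+0+1+0+0 mod 2 = 1
  s[1] = (011001100110011)·(000101001111100) mod 2 = 0+0+0+0+0+1+0+0+0+1+1+0+0+0+0 mod 2 = 1
  s[2] = (000111100001111)·(000101001111100) mod 2 = 0+0+0+1+0+1+0+0+0+0+0+1+1+0+0 mod 2 = 0
  s[3] = (000000011111111)·(000101001111100) mod 2 = 0+0+0+0+0+0+0+0+1+1+1+1+1+0+0 mod 2 = 1
Syndrome = 1101
Non-zero syndrome: error at position 11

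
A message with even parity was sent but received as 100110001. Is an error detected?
Sum of received bits: 1+0+0+1+1+0+0+0+1 = 4; 4 mod 2 = 0. Result is 0 → no error detected.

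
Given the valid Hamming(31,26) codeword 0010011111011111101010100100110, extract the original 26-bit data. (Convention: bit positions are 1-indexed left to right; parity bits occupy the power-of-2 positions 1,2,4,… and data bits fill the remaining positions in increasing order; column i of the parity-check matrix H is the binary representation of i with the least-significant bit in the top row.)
Parity bits occupy power-of-2 positions; data bits are at positions {3,5,6,7,9,10,11,12,13,14,15,17,18,19,20,21,22,23,24,25,26,27,28,29,30,31} (1-indexed).
Extract: c[3]=1 c[5]=0 c[6]=1 c[7]=1 c[9]=1 c[10]=1 c[11]=0 c[12]=1 c[13]=1 c[14]=1 c[15]=1 c[17]=1 c[18]=0 c[19]=1 c[20]=0 c[21]=1 c[22]=0 c[23]=1 c[24]=0 c[25]=0 c[26]=1 c[27]=0 c[28]=0 c[29]=1 c[30]=1 c[31]=0
Data = 10111101111101010100100110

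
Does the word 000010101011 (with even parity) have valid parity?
Sum of all bits: 0+0+0+0+1+0+1+0+1+0+1+1 = 5; 5 mod 2 = 1. Result is 1 → parity error detected.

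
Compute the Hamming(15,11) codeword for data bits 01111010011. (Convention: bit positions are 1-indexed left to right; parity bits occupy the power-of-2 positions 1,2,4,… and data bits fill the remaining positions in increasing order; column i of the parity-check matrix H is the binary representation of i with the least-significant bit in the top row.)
Codeword c = d · G (mod 2), d = 01111010011:
  c[0] = d·G[:,0] = (01111010011)·(11011010101) mod 2 = 0+1+0+1+1+0+1+0+0+0+1 mod 2 = 1
  c[1] = d·G[:,1] = (01111010011)·(10110110011) mod 2 = 0+0+1+1+0+0+1+0+0+1+1 mod 2 = 1
  c[2] = d·G[:,2] = (01111010011)·(10000000000) mod 2 = 0+0+0+0+0+0+0+0+0+0+0 mod 2 = 0
  c[3] = d·G[:,3] = (01111010011)·(01110001111) mod 2 = 0+1+1+1+0+0+0+0+0+1+1 mod 2 = 1
  c[4] = d·G[:,4] = (01111010011)·(01000000000) mod 2 = 0+1+0+0+0+0+0+0+0+0+0 mod 2 = 1
  c[5] = d·G[:,5] = (01111010011)·(00100000000) mod 2 = 0+0+1+0+0+0+0+0+0+0+0 mod 2 = 1
  c[6] = d·G[:,6] = (01111010011)·(00010000000) mod 2 = 0+0+0+1+0+0+0+0+0+0+0 mod 2 = 1
  c[7] = d·G[:,7] = (01111010011)·(00001111111) mod 2 = 0+0+0+0+1+0+1+0+0+1+1 mod 2 = 0
  c[8] = d·G[:,8] = (01111010011)·(00001000000) mod 2 = 0+0+0+0+1+0+0+0+0+0+0 mod 2 = 1
  c[9] = d·G[:,9] = (01111010011)·(00000100000) mod 2 = 0+0+0+0+0+0+0+0+0+0+0 mod 2 = 0
  c[10] = d·G[:,10] = (01111010011)·(00000010000) mod 2 = 0+0+0+0+0+0+1+0+0+0+0 mod 2 = 1
  c[11] = d·G[:,11] = (01111010011)·(00000001000) mod 2 = 0+0+0+0+0+0+0+0+0+0+0 mod 2 = 0
  c[12] = d·G[:,12] = (01111010011)·(00000000100) mod 2 = 0+0+0+0+0+0+0+0+0+0+0 mod 2 = 0
  c[13] = d·G[:,13] = (01111010011)·(00000000010) mod 2 = 0+0+0+0+0+0+0+0+0+1+0 mod 2 = 1
  c[14] = d·G[:,14] = (01111010011)·(00000000001) mod 2 = 0+0+0+0+0+0+0+0+0+0+1 mod 2 = 1
Codeword = 110111101010011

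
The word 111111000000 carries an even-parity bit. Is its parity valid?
Sum of all bits: 1+1+1+1+1+1+0+0+0+0+0+0 = 6; 6 mod 2 = 0. Result is 0 → valid parity.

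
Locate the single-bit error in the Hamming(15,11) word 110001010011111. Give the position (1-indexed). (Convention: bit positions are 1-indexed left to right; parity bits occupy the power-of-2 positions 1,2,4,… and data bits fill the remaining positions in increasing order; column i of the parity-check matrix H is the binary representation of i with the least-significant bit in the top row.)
Syndrome s = H · r^T (mod 2), r = 110001010011111:
  s[0] = (101010101010101)·(110001010011111) mod 2 = 1+0+0+0+0+0+0+0+0+0+1+0+1+0+1 mod 2 = 0
  s[1] = (011001100110011)·(110001010011111) mod 2 = 0+1+0+0+0+1+0+0+0+0+1+0+0+1+1 mod 2 = 1
  s[2] = (000111100001111)·(110001010011111) mod 2 = 0+0+0+0+0+1+0+0+0+0+0+1+1+1+1 mod 2 = 1
  s[3] = (000000011111111)·(110001010011111) mod 2 = 0+0+0+0+0+0+0+1+0+0+1+1+1+1+1 mod 2 = 0
Syndrome = 0110
Column i of H is the binary representation of i, so the syndrome is the binary index of the flipped bit.
Read s = 0110 with s[0] as LSB: 0·2^0 + 1·2^1 + 1·2^2 + 0·2^3 = 6.
Error is at bit position 6.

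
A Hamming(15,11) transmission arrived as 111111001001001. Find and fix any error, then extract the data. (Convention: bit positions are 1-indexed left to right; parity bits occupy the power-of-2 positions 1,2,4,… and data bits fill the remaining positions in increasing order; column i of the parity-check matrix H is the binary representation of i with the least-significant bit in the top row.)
Syndrome s = H · r^T (mod 2), r = 111111001001001:
  s[0] = (101010101010101)·(111111001001001) mod 2 = 1+0+1+0+1+0+0+0+1+0+0+0+0+0+1 mod 2 = 1
  s[1] = (011001100110011)·(111111001001001) mod 2 = 0+1+1+0+0+1+0+0+0+0+0+0+0+0+1 mod 2 = 0
  s[2] = (000111100001111)·(111111001001001) mod 2 = 0+0+0+1+1+1+0+0+0+0+0+1+0+0+1 mod 2 = 1
  s[3] = (000000011111111)·(111111001001001) mod 2 = 0+0+0+0+0+0+0+0+1+0+0+1+0+0+1 mod 2 = 1
Syndrome = 1011
Column 13 of H equals this syndrome → error at bit 13 (1-indexed).
Flip bit 13: 111111001001001 → 111111001001101
Extract data bits at positions {3,5,6,7,9,10,11,12,13,14,15}: 11101001101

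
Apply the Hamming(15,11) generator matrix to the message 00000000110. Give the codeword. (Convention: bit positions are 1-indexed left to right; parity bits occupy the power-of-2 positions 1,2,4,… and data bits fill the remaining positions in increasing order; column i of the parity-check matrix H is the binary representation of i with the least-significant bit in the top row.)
Codeword c = d · G (mod 2), d = 00000000110:
  c[0] = d·G[:,0] = (00000000110)·(11011010101) mod 2 = 0+0+0+0+0+0+0+0+1+0+0 mod 2 = 1
  c[1] = d·G[:,1] = (00000000110)·(10110110011) mod 2 = 0+0+0+0+0+0+0+0+0+1+0 mod 2 = 1
  c[2] = d·G[:,2] = (00000000110)·(10000000000) mod 2 = 0+0+0+0+0+0+0+0+0+0+0 mod 2 = 0
  c[3] = d·G[:,3] = (00000000110)·(01110001111) mod 2 = 0+0+0+0+0+0+0+0+1+1+0 mod 2 = 0
  c[4] = d·G[:,4] = (00000000110)·(01000000000) mod 2 = 0+0+0+0+0+0+0+0+0+0+0 mod 2 = 0
  c[5] = d·G[:,5] = (00000000110)·(00100000000) mod 2 = 0+0+0+0+0+0+0+0+0+0+0 mod 2 = 0
  c[6] = d·G[:,6] = (00000000110)·(00010000000) mod 2 = 0+0+0+0+0+0+0+0+0+0+0 mod 2 = 0
  c[7] = d·G[:,7] = (00000000110)·(00001111111) mod 2 = 0+0+0+0+0+0+0+0+1+1+0 mod 2 = 0
  c[8] = d·G[:,8] = (00000000110)·(00001000000) mod 2 = 0+0+0+0+0+0+0+0+0+0+0 mod 2 = 0
  c[9] = d·G[:,9] = (00000000110)·(00000100000) mod 2 = 0+0+0+0+0+0+0+0+0+0+0 mod 2 = 0
  c[10] = d·G[:,10] = (00000000110)·(00000010000) mod 2 = 0+0+0+0+0+0+0+0+0+0+0 mod 2 = 0
  c[11] = d·G[:,11] = (00000000110)·(00000001000) mod 2 = 0+0+0+0+0+0+0+0+0+0+0 mod 2 = 0
  c[12] = d·G[:,12] = (00000000110)·(00000000100) mod 2 = 0+0+0+0+0+0+0+0+1+0+0 mod 2 = 1
  c[13] = d·G[:,13] = (00000000110)·(00000000010) mod 2 = 0+0+0+0+0+0+0+0+0+1+0 mod 2 = 1
  c[14] = d·G[:,14] = (00000000110)·(00000000001) mod 2 = 0+0+0+0+0+0+0+0+0+0+0 mod 2 = 0
Codeword = 110000000000110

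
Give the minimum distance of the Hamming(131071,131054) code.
d_min = 3 (every single-error-correcting Hamming code has d_min = 3).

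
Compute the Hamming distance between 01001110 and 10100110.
XOR = 11101000, count of 1s = 4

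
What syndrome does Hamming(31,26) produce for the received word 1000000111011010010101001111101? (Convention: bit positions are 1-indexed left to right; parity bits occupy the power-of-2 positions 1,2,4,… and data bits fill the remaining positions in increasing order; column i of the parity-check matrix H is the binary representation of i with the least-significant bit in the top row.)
Syndrome s = H · r^T (mod 2), r = 1000000111011010010101001111101:
  s[0] = (1010101010101010101010101010101)·(1000000111011010010101001111101) mod 2 = 1+0+0+0+0+0+0+0+1+0+0+0+1+0+1+0+0+0+0+0+0+0+0+0+1+0+1+0+1+0+1 mod 2 = 0
  s[1] = (0110011001100110011001100110011)·(1000000111011010010101001111101) mod 2 = 0+0+0+0+0+0+0+0+0+1+0+0+0+0+1+0+0+1+0+0+0+1+0+0+0+1+1+0+0+0+1 mod 2 = 1
  s[2] = (0001111000011110000111100001111)·(1000000111011010010101001111101) mod 2 = 0+0+0+0+0+0+0+0+0+0+0+1+1+0+1+0+0+0+0+1+0+1+0+0+0+0+0+1+1+0+1 mod 2 = 0
  s[3] = (0000000111111110000000011111111)·(1000000111011010010101001111101) mod 2 = 0+0+0+0+0+0+0+1+1+1+0+1+1+0+1+0+0+0+0+0+0+0+0+0+1+1+1+1+1+0+1 mod 2 = 0
  s[4] = (0000000000000001111111111111111)·(1000000111011010010101001111101) mod 2 = 0+0+0+0+0+0+0+0+0+0+0+0+0+0+0+0+0+1+0+1+0+1+0+0+1+1+1+1+1+0+1 mod 2 = 1
Syndrome = 01001
Non-zero syndrome: error at position 18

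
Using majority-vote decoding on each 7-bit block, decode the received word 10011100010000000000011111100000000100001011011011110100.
Split into 7-bit blocks and majority-vote each:
  block 1 = 1001110: 4 ones, 3 zeros → 1
  block 2 = 0010000: 1 ones, 6 zeros → 0
  block 3 = 0000000: 0 ones, 7 zeros → 0
  block 4 = 1111110: 6 ones, 1 zeros → 1
  block 5 = 0000000: 0 ones, 7 zeros → 0
  block 6 = 1000010: 2 ones, 5 zeros → 0
  block 7 = 1101101: 5 ones, 2 zeros → 1
  block 8 = 1110100: 4 ones, 3 zeros → 1
Decoded = 10010011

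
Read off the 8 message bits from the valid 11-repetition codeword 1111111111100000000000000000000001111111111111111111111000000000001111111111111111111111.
Split into 11-bit blocks: 11111111111 00000000000 00000000000 11111111111 11111111111 00000000000 11111111111 11111111111
Data = 10011011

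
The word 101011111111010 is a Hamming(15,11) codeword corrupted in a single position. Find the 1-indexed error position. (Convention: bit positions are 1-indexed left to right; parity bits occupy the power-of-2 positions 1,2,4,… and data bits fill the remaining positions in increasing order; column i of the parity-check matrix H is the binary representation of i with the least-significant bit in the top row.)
Syndrome s = H · r^T (mod 2), r = 101011111111010:
  s[0] = (101010101010101)·(101011111111010) mod 2 = 1+0+1+0+1+0+1+0+1+0+1+0+0+0+0 mod 2 = 0
  s[1] = (011001100110011)·(101011111111010) mod 2 = 0+0+1+0+0+1+1+0+0+1+1+0+0+1+0 mod 2 = 0
  s[2] = (000111100001111)·(101011111111010) mod 2 = 0+0+0+0+1+1+1+0+0+0+0+1+0+1+0 mod 2 = 1
  s[3] = (000000011111111)·(101011111111010) mod 2 = 0+0+0+0+0+0+0+1+1+1+1+1+0+1+0 mod 2 = 0
Syndrome = 0010
Column i of H is the binary representation of i, so the syndrome is the binary index of the flipped bit.
Read s = 0010 with s[0] as LSB: 0·2^0 + 0·2^1 + 1·2^2 + 0·2^3 = 4.
Error is at bit position 4.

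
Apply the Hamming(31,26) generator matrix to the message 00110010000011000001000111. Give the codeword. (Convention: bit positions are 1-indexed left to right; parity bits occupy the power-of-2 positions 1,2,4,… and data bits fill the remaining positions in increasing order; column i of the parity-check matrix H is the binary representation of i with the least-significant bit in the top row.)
Codeword c = d · G (mod 2), d = 00110010000011000001000111:
  c[0] = d·G[:,0] = (00110010000011000001000111)·(11011010101101010101010101) mod 2 = 0+0+0+1+0+0+1+0+0+0+0+0+0+1+0+0+0+0+0+1+0+0+0+1+0+1 mod 2 = 0
  c[1] = d·G[:,1] = (00110010000011000001000111)·(10110110011011001100110011) mod 2 = 0+0+1+1+0+0+1+0+0+0+0+0+1+1+0+0+0+0+0+0+0+0+0+0+1+1 mod 2 = 1
  c[2] = d·G[:,2] = (00110010000011000001000111)·(10000000000000000000000000) mod 2 = 0+0+0+0+0+0+0+0+0+0+0+0+0+0+0+0+0+0+0+0+0+0+0+0+0+0 mod 2 = 0
  c[3] = d·G[:,3] = (00110010000011000001000111)·(01110001111000111100001111) mod 2 = 0+0+1+1+0+0+0+0+0+0+0+0+0+0+0+0+0+0+0+0+0+0+0+1+1+1 mod 2 = 1
  c[4] = d·G[:,4] = (00110010000011000001000111)·(01000000000000000000000000) mod 2 = 0+0+0+0+0+0+0+0+0+0+0+0+0+0+0+0+0+0+0+0+0+0+0+0+0+0 mod 2 = 0
  c[5] = d·G[:,5] = (00110010000011000001000111)·(00100000000000000000000000) mod 2 = 0+0+1+0+0+0+0+0+0+0+0+0+0+0+0+0+0+0+0+0+0+0+0+0+0+0 mod 2 = 1
  c[6] = d·G[:,6] = (00110010000011000001000111)·(00010000000000000000000000) mod 2 = 0+0+0+1+0+0+0+0+0+0+0+0+0+0+0+0+0+0+0+0+0+0+0+0+0+0 mod 2 = 1
  c[7] = d·G[:,7] = (00110010000011000001000111)·(00001111111000000011111111) mod 2 = 0+0+0+0+0+0+1+0+0+0+0+0+0+0+0+0+0+0+0+1+0+0+0+1+1+1 mod 2 = 1
  c[8] = d·G[:,8] = (00110010000011000001000111)·(00001000000000000000000000) mod 2 = 0+0+0+0+0+0+0+0+0+0+0+0+0+0+0+0+0+0+0+0+0+0+0+0+0+0 mod 2 = 0
  c[9] = d·G[:,9] = (00110010000011000001000111)·(00000100000000000000000000) mod 2 = 0+0+0+0+0+0+0+0+0+0+0+0+0+0+0+0+0+0+0+0+0+0+0+0+0+0 mod 2 = 0
  c[10] = d·G[:,10] = (00110010000011000001000111)·(00000010000000000000000000) mod 2 = 0+0+0+0+0+0+1+0+0+0+0+0+0+0+0+0+0+0+0+0+0+0+0+0+0+0 mod 2 = 1
  c[11] = d·G[:,11] = (00110010000011000001000111)·(00000001000000000000000000) mod 2 = 0+0+0+0+0+0+0+0+0+0+0+0+0+0+0+0+0+0+0+0+0+0+0+0+0+0 mod 2 = 0
  c[12] = d·G[:,12] = (00110010000011000001000111)·(00000000100000000000000000) mod 2 = 0+0+0+0+0+0+0+0+0+0+0+0+0+0+0+0+0+0+0+0+0+0+0+0+0+0 mod 2 = 0
  c[13] = d·G[:,13] = (00110010000011000001000111)·(00000000010000000000000000) mod 2 = 0+0+0+0+0+0+0+0+0+0+0+0+0+0+0+0+0+0+0+0+0+0+0+0+0+0 mod 2 = 0
  c[14] = d·G[:,14] = (00110010000011000001000111)·(00000000001000000000000000) mod 2 = 0+0+0+0+0+0+0+0+0+0+0+0+0+0+0+0+0+0+0+0+0+0+0+0+0+0 mod 2 = 0
  c[15] = d·G[:,15] = (00110010000011000001000111)·(00000000000111111111111111) mod 2 = 0+0+0+0+0+0+0+0+0+0+0+0+1+1+0+0+0+0+0+1+0+0+0+1+1+1 mod 2 = 0
  c[16] = d·G[:,16] = (00110010000011000001000111)·(00000000000100000000000000) mod 2 = 0+0+0+0+0+0+0+0+0+0+0+0+0+0+0+0+0+0+0+0+0+0+0+0+0+0 mod 2 = 0
  c[17] = d·G[:,17] = (00110010000011000001000111)·(00000000000010000000000000) mod 2 = 0+0+0+0+0+0+0+0+0+0+0+0+1+0+0+0+0+0+0+0+0+0+0+0+0+0 mod 2 = 1
  c[18] = d·G[:,18] = (00110010000011000001000111)·(00000000000001000000000000) mod 2 = 0+0+0+0+0+0+0+0+0+0+0+0+0+1+0+0+0+0+0+0+0+0+0+0+0+0 mod 2 = 1
  c[19] = d·G[:,19] = (00110010000011000001000111)·(00000000000000100000000000) mod 2 = 0+0+0+0+0+0+0+0+0+0+0+0+0+0+0+0+0+0+0+0+0+0+0+0+0+0 mod 2 = 0
  c[20] = d·G[:,20] = (00110010000011000001000111)·(00000000000000010000000000) mod 2 = 0+0+0+0+0+0+0+0+0+0+0+0+0+0+0+0+0+0+0+0+0+0+0+0+0+0 mod 2 = 0
  c[21] = d·G[:,21] = (00110010000011000001000111)·(00000000000000001000000000) mod 2 = 0+0+0+0+0+0+0+0+0+0+0+0+0+0+0+0+0+0+0+0+0+0+0+0+0+0 mod 2 = 0
  c[22] = d·G[:,22] = (00110010000011000001000111)·(00000000000000000100000000) mod 2 = 0+0+0+0+0+0+0+0+0+0+0+0+0+0+0+0+0+0+0+0+0+0+0+0+0+0 mod 2 = 0
  c[23] = d·G[:,23] = (00110010000011000001000111)·(00000000000000000010000000) mod 2 = 0+0+0+0+0+0+0+0+0+0+0+0+0+0+0+0+0+0+0+0+0+0+0+0+0+0 mod 2 = 0
  c[24] = d·G[:,24] = (00110010000011000001000111)·(00000000000000000001000000) mod 2 = 0+0+0+0+0+0+0+0+0+0+0+0+0+0+0+0+0+0+0+1+0+0+0+0+0+0 mod 2 = 1
  c[25] = d·G[:,25] = (00110010000011000001000111)·(00000000000000000000100000) mod 2 = 0+0+0+0+0+0+0+0+0+0+0+0+0+0+0+0+0+0+0+0+0+0+0+0+0+0 mod 2 = 0
  c[26] = d·G[:,26] = (00110010000011000001000111)·(00000000000000000000010000) mod 2 = 0+0+0+0+0+0+0+0+0+0+0+0+0+0+0+0+0+0+0+0+0+0+0+0+0+0 mod 2 = 0
  c[27] = d·G[:,27] = (00110010000011000001000111)·(00000000000000000000001000) mod 2 = 0+0+0+0+0+0+0+0+0+0+0+0+0+0+0+0+0+0+0+0+0+0+0+0+0+0 mod 2 = 0
  c[28] = d·G[:,28] = (00110010000011000001000111)·(00000000000000000000000100) mod 2 = 0+0+0+0+0+0+0+0+0+0+0+0+0+0+0+0+0+0+0+0+0+0+0+1+0+0 mod 2 = 1
  c[29] = d·G[:,29] = (00110010000011000001000111)·(00000000000000000000000010) mod 2 = 0+0+0+0+0+0+0+0+0+0+0+0+0+0+0+0+0+0+0+0+0+0+0+0+1+0 mod 2 = 1
  c[30] = d·G[:,30] = (00110010000011000001000111)·(00000000000000000000000001) mod 2 = 0+0+0+0+0+0+0+0+0+0+0+0+0+0+0+0+0+0+0+0+0+0+0+0+0+1 mod 2 = 1
Codeword = 0101011100100000011000001000111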